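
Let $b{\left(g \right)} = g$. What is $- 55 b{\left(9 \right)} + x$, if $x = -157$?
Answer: $-652$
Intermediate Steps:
$- 55 b{\left(9 \right)} + x = \left(-55\right) 9 - 157 = -495 - 157 = -652$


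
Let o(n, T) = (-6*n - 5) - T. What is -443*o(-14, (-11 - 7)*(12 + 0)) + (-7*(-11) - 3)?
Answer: -130611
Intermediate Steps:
o(n, T) = -5 - T - 6*n (o(n, T) = (-5 - 6*n) - T = -5 - T - 6*n)
-443*o(-14, (-11 - 7)*(12 + 0)) + (-7*(-11) - 3) = -443*(-5 - (-11 - 7)*(12 + 0) - 6*(-14)) + (-7*(-11) - 3) = -443*(-5 - (-18)*12 + 84) + (77 - 3) = -443*(-5 - 1*(-216) + 84) + 74 = -443*(-5 + 216 + 84) + 74 = -443*295 + 74 = -130685 + 74 = -130611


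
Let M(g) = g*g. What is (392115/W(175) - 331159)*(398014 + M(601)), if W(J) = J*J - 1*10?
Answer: -513130169818270/2041 ≈ -2.5141e+11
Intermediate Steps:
M(g) = g**2
W(J) = -10 + J**2 (W(J) = J**2 - 10 = -10 + J**2)
(392115/W(175) - 331159)*(398014 + M(601)) = (392115/(-10 + 175**2) - 331159)*(398014 + 601**2) = (392115/(-10 + 30625) - 331159)*(398014 + 361201) = (392115/30615 - 331159)*759215 = (392115*(1/30615) - 331159)*759215 = (26141/2041 - 331159)*759215 = -675869378/2041*759215 = -513130169818270/2041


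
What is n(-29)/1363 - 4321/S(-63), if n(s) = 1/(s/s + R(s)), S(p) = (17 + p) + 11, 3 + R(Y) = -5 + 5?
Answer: 11779011/95410 ≈ 123.46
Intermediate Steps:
R(Y) = -3 (R(Y) = -3 + (-5 + 5) = -3 + 0 = -3)
S(p) = 28 + p
n(s) = -1/2 (n(s) = 1/(s/s - 3) = 1/(1 - 3) = 1/(-2) = -1/2)
n(-29)/1363 - 4321/S(-63) = -1/2/1363 - 4321/(28 - 63) = -1/2*1/1363 - 4321/(-35) = -1/2726 - 4321*(-1/35) = -1/2726 + 4321/35 = 11779011/95410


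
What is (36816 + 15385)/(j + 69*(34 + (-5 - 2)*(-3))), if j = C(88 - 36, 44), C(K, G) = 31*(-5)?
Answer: 52201/3640 ≈ 14.341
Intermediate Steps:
C(K, G) = -155
j = -155
(36816 + 15385)/(j + 69*(34 + (-5 - 2)*(-3))) = (36816 + 15385)/(-155 + 69*(34 + (-5 - 2)*(-3))) = 52201/(-155 + 69*(34 - 7*(-3))) = 52201/(-155 + 69*(34 + 21)) = 52201/(-155 + 69*55) = 52201/(-155 + 3795) = 52201/3640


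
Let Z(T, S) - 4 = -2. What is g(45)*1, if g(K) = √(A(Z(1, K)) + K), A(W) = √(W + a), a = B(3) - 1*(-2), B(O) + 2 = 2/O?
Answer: √(405 + 6*√6)/3 ≈ 6.8288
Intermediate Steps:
B(O) = -2 + 2/O
a = ⅔ (a = (-2 + 2/3) - 1*(-2) = (-2 + 2*(⅓)) + 2 = (-2 + ⅔) + 2 = -4/3 + 2 = ⅔ ≈ 0.66667)
Z(T, S) = 2 (Z(T, S) = 4 - 2 = 2)
A(W) = √(⅔ + W) (A(W) = √(W + ⅔) = √(⅔ + W))
g(K) = √(K + 2*√6/3) (g(K) = √(√(6 + 9*2)/3 + K) = √(√(6 + 18)/3 + K) = √(√24/3 + K) = √((2*√6)/3 + K) = √(2*√6/3 + K) = √(K + 2*√6/3))
g(45)*1 = (√(6*√6 + 9*45)/3)*1 = (√(6*√6 + 405)/3)*1 = (√(405 + 6*√6)/3)*1 = √(405 + 6*√6)/3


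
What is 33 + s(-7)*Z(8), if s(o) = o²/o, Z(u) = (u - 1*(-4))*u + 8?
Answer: -695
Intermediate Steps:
Z(u) = 8 + u*(4 + u) (Z(u) = (u + 4)*u + 8 = (4 + u)*u + 8 = u*(4 + u) + 8 = 8 + u*(4 + u))
s(o) = o
33 + s(-7)*Z(8) = 33 - 7*(8 + 8² + 4*8) = 33 - 7*(8 + 64 + 32) = 33 - 7*104 = 33 - 728 = -695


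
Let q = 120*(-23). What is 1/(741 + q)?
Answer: -1/2019 ≈ -0.00049530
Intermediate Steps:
q = -2760
1/(741 + q) = 1/(741 - 2760) = 1/(-2019) = -1/2019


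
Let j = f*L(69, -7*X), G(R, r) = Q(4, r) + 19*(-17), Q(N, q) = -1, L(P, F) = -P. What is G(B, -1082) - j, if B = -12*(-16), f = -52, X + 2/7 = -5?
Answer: -3912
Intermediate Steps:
X = -37/7 (X = -2/7 - 5 = -37/7 ≈ -5.2857)
B = 192
G(R, r) = -324 (G(R, r) = -1 + 19*(-17) = -1 - 323 = -324)
j = 3588 (j = -(-52)*69 = -52*(-69) = 3588)
G(B, -1082) - j = -324 - 1*3588 = -324 - 3588 = -3912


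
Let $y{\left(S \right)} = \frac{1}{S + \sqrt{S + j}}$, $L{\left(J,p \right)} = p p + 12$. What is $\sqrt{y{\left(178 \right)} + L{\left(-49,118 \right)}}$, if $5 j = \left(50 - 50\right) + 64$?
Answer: $\frac{\sqrt{12403045 + 41808 \sqrt{530}}}{\sqrt{890 + 3 \sqrt{530}}} \approx 118.05$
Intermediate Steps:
$j = \frac{64}{5}$ ($j = \frac{\left(50 - 50\right) + 64}{5} = \frac{0 + 64}{5} = \frac{1}{5} \cdot 64 = \frac{64}{5} \approx 12.8$)
$L{\left(J,p \right)} = 12 + p^{2}$ ($L{\left(J,p \right)} = p^{2} + 12 = 12 + p^{2}$)
$y{\left(S \right)} = \frac{1}{S + \sqrt{\frac{64}{5} + S}}$ ($y{\left(S \right)} = \frac{1}{S + \sqrt{S + \frac{64}{5}}} = \frac{1}{S + \sqrt{\frac{64}{5} + S}}$)
$\sqrt{y{\left(178 \right)} + L{\left(-49,118 \right)}} = \sqrt{\frac{5}{5 \cdot 178 + \sqrt{5} \sqrt{64 + 5 \cdot 178}} + \left(12 + 118^{2}\right)} = \sqrt{\frac{5}{890 + \sqrt{5} \sqrt{64 + 890}} + \left(12 + 13924\right)} = \sqrt{\frac{5}{890 + \sqrt{5} \sqrt{954}} + 13936} = \sqrt{\frac{5}{890 + \sqrt{5} \cdot 3 \sqrt{106}} + 13936} = \sqrt{\frac{5}{890 + 3 \sqrt{530}} + 13936} = \sqrt{13936 + \frac{5}{890 + 3 \sqrt{530}}}$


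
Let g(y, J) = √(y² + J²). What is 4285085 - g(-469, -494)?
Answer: 4285085 - √463997 ≈ 4.2844e+6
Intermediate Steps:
g(y, J) = √(J² + y²)
4285085 - g(-469, -494) = 4285085 - √((-494)² + (-469)²) = 4285085 - √(244036 + 219961) = 4285085 - √463997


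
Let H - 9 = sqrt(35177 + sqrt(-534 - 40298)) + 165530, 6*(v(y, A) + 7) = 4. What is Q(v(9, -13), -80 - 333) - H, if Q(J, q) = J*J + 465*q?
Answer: -3217895/9 - sqrt(35177 + 8*I*sqrt(638)) ≈ -3.5773e+5 - 0.53869*I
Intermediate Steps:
v(y, A) = -19/3 (v(y, A) = -7 + (1/6)*4 = -7 + 2/3 = -19/3)
Q(J, q) = J**2 + 465*q
H = 165539 + sqrt(35177 + 8*I*sqrt(638)) (H = 9 + (sqrt(35177 + sqrt(-534 - 40298)) + 165530) = 9 + (sqrt(35177 + sqrt(-40832)) + 165530) = 9 + (sqrt(35177 + 8*I*sqrt(638)) + 165530) = 9 + (165530 + sqrt(35177 + 8*I*sqrt(638))) = 165539 + sqrt(35177 + 8*I*sqrt(638)) ≈ 1.6573e+5 + 0.53869*I)
Q(v(9, -13), -80 - 333) - H = ((-19/3)**2 + 465*(-80 - 333)) - (165539 + sqrt(35177 + 8*I*sqrt(638))) = (361/9 + 465*(-413)) + (-165539 - sqrt(35177 + 8*I*sqrt(638))) = (361/9 - 192045) + (-165539 - sqrt(35177 + 8*I*sqrt(638))) = -1728044/9 + (-165539 - sqrt(35177 + 8*I*sqrt(638))) = -3217895/9 - sqrt(35177 + 8*I*sqrt(638))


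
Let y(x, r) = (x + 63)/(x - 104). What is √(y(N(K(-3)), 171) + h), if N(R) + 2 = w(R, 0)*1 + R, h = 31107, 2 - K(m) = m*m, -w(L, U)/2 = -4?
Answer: √342948165/105 ≈ 176.37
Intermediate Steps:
w(L, U) = 8 (w(L, U) = -2*(-4) = 8)
K(m) = 2 - m² (K(m) = 2 - m*m = 2 - m²)
N(R) = 6 + R (N(R) = -2 + (8*1 + R) = -2 + (8 + R) = 6 + R)
y(x, r) = (63 + x)/(-104 + x)
√(y(N(K(-3)), 171) + h) = √((63 + (6 + (2 - 1*(-3)²)))/(-104 + (6 + (2 - 1*(-3)²))) + 31107) = √((63 + (6 + (2 - 1*9)))/(-104 + (6 + (2 - 1*9))) + 31107) = √((63 + (6 + (2 - 9)))/(-104 + (6 + (2 - 9))) + 31107) = √((63 + (6 - 7))/(-104 + (6 - 7)) + 31107) = √((63 - 1)/(-104 - 1) + 31107) = √(62/(-105) + 31107) = √(-1/105*62 + 31107) = √(-62/105 + 31107) = √(3266173/105) = √342948165/105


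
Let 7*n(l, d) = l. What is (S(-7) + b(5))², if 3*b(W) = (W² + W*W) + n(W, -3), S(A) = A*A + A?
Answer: 1530169/441 ≈ 3469.8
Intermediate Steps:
n(l, d) = l/7
S(A) = A + A² (S(A) = A² + A = A + A²)
b(W) = W/21 + 2*W²/3 (b(W) = ((W² + W*W) + W/7)/3 = ((W² + W²) + W/7)/3 = (2*W² + W/7)/3 = W/21 + 2*W²/3)
(S(-7) + b(5))² = (-7*(1 - 7) + (1/21)*5*(1 + 14*5))² = (-7*(-6) + (1/21)*5*(1 + 70))² = (42 + (1/21)*5*71)² = (42 + 355/21)² = (1237/21)² = 1530169/441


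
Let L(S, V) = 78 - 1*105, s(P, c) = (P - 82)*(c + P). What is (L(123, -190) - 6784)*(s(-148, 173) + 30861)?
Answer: -171031021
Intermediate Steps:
s(P, c) = (-82 + P)*(P + c)
L(S, V) = -27 (L(S, V) = 78 - 105 = -27)
(L(123, -190) - 6784)*(s(-148, 173) + 30861) = (-27 - 6784)*(((-148)**2 - 82*(-148) - 82*173 - 148*173) + 30861) = -6811*((21904 + 12136 - 14186 - 25604) + 30861) = -6811*(-5750 + 30861) = -6811*25111 = -171031021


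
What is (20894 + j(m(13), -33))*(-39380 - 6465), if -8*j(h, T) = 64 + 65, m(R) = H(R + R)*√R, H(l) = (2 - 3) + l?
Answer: -7657169435/8 ≈ -9.5715e+8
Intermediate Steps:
H(l) = -1 + l
m(R) = √R*(-1 + 2*R) (m(R) = (-1 + (R + R))*√R = (-1 + 2*R)*√R = √R*(-1 + 2*R))
j(h, T) = -129/8 (j(h, T) = -(64 + 65)/8 = -⅛*129 = -129/8)
(20894 + j(m(13), -33))*(-39380 - 6465) = (20894 - 129/8)*(-39380 - 6465) = (167023/8)*(-45845) = -7657169435/8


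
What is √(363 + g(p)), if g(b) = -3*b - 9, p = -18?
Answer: 2*√102 ≈ 20.199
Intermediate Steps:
g(b) = -9 - 3*b
√(363 + g(p)) = √(363 + (-9 - 3*(-18))) = √(363 + (-9 + 54)) = √(363 + 45) = √408 = 2*√102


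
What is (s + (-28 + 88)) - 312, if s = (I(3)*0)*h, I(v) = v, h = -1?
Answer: -252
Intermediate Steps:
s = 0 (s = (3*0)*(-1) = 0*(-1) = 0)
(s + (-28 + 88)) - 312 = (0 + (-28 + 88)) - 312 = (0 + 60) - 312 = 60 - 312 = -252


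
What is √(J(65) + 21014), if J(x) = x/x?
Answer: 3*√2335 ≈ 144.97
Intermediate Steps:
J(x) = 1
√(J(65) + 21014) = √(1 + 21014) = √21015 = 3*√2335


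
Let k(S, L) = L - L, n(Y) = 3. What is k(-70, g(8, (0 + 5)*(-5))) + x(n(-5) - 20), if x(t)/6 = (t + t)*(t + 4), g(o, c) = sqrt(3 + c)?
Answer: 2652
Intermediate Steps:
k(S, L) = 0
x(t) = 12*t*(4 + t) (x(t) = 6*((t + t)*(t + 4)) = 6*((2*t)*(4 + t)) = 6*(2*t*(4 + t)) = 12*t*(4 + t))
k(-70, g(8, (0 + 5)*(-5))) + x(n(-5) - 20) = 0 + 12*(3 - 20)*(4 + (3 - 20)) = 0 + 12*(-17)*(4 - 17) = 0 + 12*(-17)*(-13) = 0 + 2652 = 2652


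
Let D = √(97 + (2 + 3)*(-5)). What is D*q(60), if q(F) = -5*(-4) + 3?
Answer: 138*√2 ≈ 195.16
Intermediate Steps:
q(F) = 23 (q(F) = 20 + 3 = 23)
D = 6*√2 (D = √(97 + 5*(-5)) = √(97 - 25) = √72 = 6*√2 ≈ 8.4853)
D*q(60) = (6*√2)*23 = 138*√2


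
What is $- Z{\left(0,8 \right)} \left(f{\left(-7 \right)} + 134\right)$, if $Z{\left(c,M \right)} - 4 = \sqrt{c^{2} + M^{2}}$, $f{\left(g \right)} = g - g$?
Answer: $-1608$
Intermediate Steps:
$f{\left(g \right)} = 0$
$Z{\left(c,M \right)} = 4 + \sqrt{M^{2} + c^{2}}$ ($Z{\left(c,M \right)} = 4 + \sqrt{c^{2} + M^{2}} = 4 + \sqrt{M^{2} + c^{2}}$)
$- Z{\left(0,8 \right)} \left(f{\left(-7 \right)} + 134\right) = - \left(4 + \sqrt{8^{2} + 0^{2}}\right) \left(0 + 134\right) = - \left(4 + \sqrt{64 + 0}\right) 134 = - \left(4 + \sqrt{64}\right) 134 = - \left(4 + 8\right) 134 = - 12 \cdot 134 = \left(-1\right) 1608 = -1608$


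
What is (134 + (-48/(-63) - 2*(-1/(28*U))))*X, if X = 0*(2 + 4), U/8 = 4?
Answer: 0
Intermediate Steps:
U = 32 (U = 8*4 = 32)
X = 0 (X = 0*6 = 0)
(134 + (-48/(-63) - 2*(-1/(28*U))))*X = (134 + (-48/(-63) - 2/(32*(-28))))*0 = (134 + (-48*(-1/63) - 2/(-896)))*0 = (134 + (16/21 - 2*(-1/896)))*0 = (134 + (16/21 + 1/448))*0 = (134 + 1027/1344)*0 = (181123/1344)*0 = 0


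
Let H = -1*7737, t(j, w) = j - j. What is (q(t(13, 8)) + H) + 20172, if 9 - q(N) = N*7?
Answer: 12444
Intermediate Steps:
t(j, w) = 0
H = -7737
q(N) = 9 - 7*N (q(N) = 9 - N*7 = 9 - 7*N)
(q(t(13, 8)) + H) + 20172 = ((9 - 7*0) - 7737) + 20172 = ((9 + 0) - 7737) + 20172 = (9 - 7737) + 20172 = -7728 + 20172 = 12444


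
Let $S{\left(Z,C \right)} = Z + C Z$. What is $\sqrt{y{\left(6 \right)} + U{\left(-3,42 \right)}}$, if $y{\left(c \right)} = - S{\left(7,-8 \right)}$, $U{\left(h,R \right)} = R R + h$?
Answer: $\sqrt{1810} \approx 42.544$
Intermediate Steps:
$U{\left(h,R \right)} = h + R^{2}$ ($U{\left(h,R \right)} = R^{2} + h = h + R^{2}$)
$y{\left(c \right)} = 49$ ($y{\left(c \right)} = - 7 \left(1 - 8\right) = - 7 \left(-7\right) = \left(-1\right) \left(-49\right) = 49$)
$\sqrt{y{\left(6 \right)} + U{\left(-3,42 \right)}} = \sqrt{49 - \left(3 - 42^{2}\right)} = \sqrt{49 + \left(-3 + 1764\right)} = \sqrt{49 + 1761} = \sqrt{1810}$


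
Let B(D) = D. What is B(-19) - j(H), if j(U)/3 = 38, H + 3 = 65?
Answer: -133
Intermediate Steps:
H = 62 (H = -3 + 65 = 62)
j(U) = 114 (j(U) = 3*38 = 114)
B(-19) - j(H) = -19 - 1*114 = -19 - 114 = -133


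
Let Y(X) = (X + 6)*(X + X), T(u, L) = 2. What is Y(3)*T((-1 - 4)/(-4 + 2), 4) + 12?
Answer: 120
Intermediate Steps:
Y(X) = 2*X*(6 + X) (Y(X) = (6 + X)*(2*X) = 2*X*(6 + X))
Y(3)*T((-1 - 4)/(-4 + 2), 4) + 12 = (2*3*(6 + 3))*2 + 12 = (2*3*9)*2 + 12 = 54*2 + 12 = 108 + 12 = 120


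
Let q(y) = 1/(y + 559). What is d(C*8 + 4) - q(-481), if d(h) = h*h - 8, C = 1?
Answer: 10607/78 ≈ 135.99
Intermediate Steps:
q(y) = 1/(559 + y)
d(h) = -8 + h² (d(h) = h² - 8 = -8 + h²)
d(C*8 + 4) - q(-481) = (-8 + (1*8 + 4)²) - 1/(559 - 481) = (-8 + (8 + 4)²) - 1/78 = (-8 + 12²) - 1*1/78 = (-8 + 144) - 1/78 = 136 - 1/78 = 10607/78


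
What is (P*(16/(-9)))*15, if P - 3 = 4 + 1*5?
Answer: -320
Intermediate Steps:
P = 12 (P = 3 + (4 + 1*5) = 3 + (4 + 5) = 3 + 9 = 12)
(P*(16/(-9)))*15 = (12*(16/(-9)))*15 = (12*(16*(-1/9)))*15 = (12*(-16/9))*15 = -64/3*15 = -320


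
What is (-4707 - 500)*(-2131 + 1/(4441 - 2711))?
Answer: 19196277203/1730 ≈ 1.1096e+7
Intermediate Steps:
(-4707 - 500)*(-2131 + 1/(4441 - 2711)) = -5207*(-2131 + 1/1730) = -5207*(-3686629/1730) = 19196277203/1730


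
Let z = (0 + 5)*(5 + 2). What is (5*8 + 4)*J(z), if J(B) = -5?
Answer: -220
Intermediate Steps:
z = 35 (z = 5*7 = 35)
(5*8 + 4)*J(z) = (5*8 + 4)*(-5) = (40 + 4)*(-5) = 44*(-5) = -220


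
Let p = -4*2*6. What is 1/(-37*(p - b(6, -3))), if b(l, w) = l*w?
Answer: 1/1110 ≈ 0.00090090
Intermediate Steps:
p = -48 (p = -8*6 = -48)
1/(-37*(p - b(6, -3))) = 1/(-37*(-48 - 6*(-3))) = 1/(-37*(-48 - 1*(-18))) = 1/(-37*(-48 + 18)) = 1/(-37*(-30)) = 1/1110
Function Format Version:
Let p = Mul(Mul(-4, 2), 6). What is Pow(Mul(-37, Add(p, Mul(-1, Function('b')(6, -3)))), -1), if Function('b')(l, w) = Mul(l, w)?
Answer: Rational(1, 1110) ≈ 0.00090090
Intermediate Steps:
p = -48 (p = Mul(-8, 6) = -48)
Pow(Mul(-37, Add(p, Mul(-1, Function('b')(6, -3)))), -1) = Pow(Mul(-37, Add(-48, Mul(-1, Mul(6, -3)))), -1) = Pow(Mul(-37, Add(-48, Mul(-1, -18))), -1) = Pow(Mul(-37, Add(-48, 18)), -1) = Pow(Mul(-37, -30), -1) = Pow(1110, -1) = Rational(1, 1110)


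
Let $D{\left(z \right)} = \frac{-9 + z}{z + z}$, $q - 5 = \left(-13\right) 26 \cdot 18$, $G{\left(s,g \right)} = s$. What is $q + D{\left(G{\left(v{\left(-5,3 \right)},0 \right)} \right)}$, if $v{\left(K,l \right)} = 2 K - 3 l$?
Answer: $- \frac{115487}{19} \approx -6078.3$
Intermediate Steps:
$v{\left(K,l \right)} = - 3 l + 2 K$
$q = -6079$ ($q = 5 + \left(-13\right) 26 \cdot 18 = 5 - 6084 = -6079$)
$D{\left(z \right)} = \frac{-9 + z}{2 z}$
$q + D{\left(G{\left(v{\left(-5,3 \right)},0 \right)} \right)} = -6079 + \frac{-9 + \left(\left(-3\right) 3 + 2 \left(-5\right)\right)}{2 \left(\left(-3\right) 3 + 2 \left(-5\right)\right)} = -6079 + \frac{-9 - 19}{2 \left(-9 - 10\right)} = -6079 + \frac{-9 - 19}{2 \left(-19\right)} = -6079 + \frac{1}{2} \left(- \frac{1}{19}\right) \left(-28\right) = -6079 + \frac{14}{19} = - \frac{115487}{19}$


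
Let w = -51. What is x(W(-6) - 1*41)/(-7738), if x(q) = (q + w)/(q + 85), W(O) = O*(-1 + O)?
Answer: 25/332734 ≈ 7.5135e-5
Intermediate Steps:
x(q) = (-51 + q)/(85 + q) (x(q) = (q - 51)/(q + 85) = (-51 + q)/(85 + q))
x(W(-6) - 1*41)/(-7738) = ((-51 + (-6*(-1 - 6) - 1*41))/(85 + (-6*(-1 - 6) - 1*41)))/(-7738) = ((-51 + (-6*(-7) - 41))/(85 + (-6*(-7) - 41)))*(-1/7738) = ((-51 + (42 - 41))/(85 + (42 - 41)))*(-1/7738) = ((-51 + 1)/(85 + 1))*(-1/7738) = (-50/86)*(-1/7738) = ((1/86)*(-50))*(-1/7738) = -25/43*(-1/7738) = 25/332734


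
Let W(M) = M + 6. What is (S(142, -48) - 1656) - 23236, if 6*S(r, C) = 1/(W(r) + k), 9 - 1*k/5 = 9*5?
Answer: -4779265/192 ≈ -24892.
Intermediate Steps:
W(M) = 6 + M
k = -180 (k = 45 - 45*5 = 45 - 5*45 = 45 - 225 = -180)
S(r, C) = 1/(6*(-174 + r)) (S(r, C) = 1/(6*((6 + r) - 180)) = 1/(6*(-174 + r)))
(S(142, -48) - 1656) - 23236 = (1/(6*(-174 + 142)) - 1656) - 23236 = ((⅙)/(-32) - 1656) - 23236 = ((⅙)*(-1/32) - 1656) - 23236 = (-1/192 - 1656) - 23236 = -317953/192 - 23236 = -4779265/192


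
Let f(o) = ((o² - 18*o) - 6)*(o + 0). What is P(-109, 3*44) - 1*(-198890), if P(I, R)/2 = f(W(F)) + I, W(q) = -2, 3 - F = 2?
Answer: 198536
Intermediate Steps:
F = 1 (F = 3 - 1*2 = 3 - 2 = 1)
f(o) = o*(-6 + o² - 18*o) (f(o) = (-6 + o² - 18*o)*o = o*(-6 + o² - 18*o))
P(I, R) = -136 + 2*I (P(I, R) = 2*(-2*(-6 + (-2)² - 18*(-2)) + I) = 2*(-2*(-6 + 4 + 36) + I) = 2*(-2*34 + I) = 2*(-68 + I) = -136 + 2*I)
P(-109, 3*44) - 1*(-198890) = (-136 + 2*(-109)) - 1*(-198890) = (-136 - 218) + 198890 = -354 + 198890 = 198536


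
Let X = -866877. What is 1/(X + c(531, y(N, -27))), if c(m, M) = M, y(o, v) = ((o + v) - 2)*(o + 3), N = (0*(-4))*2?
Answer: -1/866964 ≈ -1.1535e-6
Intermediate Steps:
N = 0 (N = 0*2 = 0)
y(o, v) = (3 + o)*(-2 + o + v) (y(o, v) = (-2 + o + v)*(3 + o) = (3 + o)*(-2 + o + v))
1/(X + c(531, y(N, -27))) = 1/(-866877 + (-6 + 0 + 0**2 + 3*(-27) + 0*(-27))) = 1/(-866877 + (-6 + 0 + 0 - 81 + 0)) = 1/(-866877 - 87) = 1/(-866964) = -1/866964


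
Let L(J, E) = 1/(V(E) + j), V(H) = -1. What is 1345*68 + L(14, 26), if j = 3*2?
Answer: 457301/5 ≈ 91460.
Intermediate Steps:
j = 6
L(J, E) = 1/5 (L(J, E) = 1/(-1 + 6) = 1/5)
1345*68 + L(14, 26) = 1345*68 + 1/5 = 91460 + 1/5 = 457301/5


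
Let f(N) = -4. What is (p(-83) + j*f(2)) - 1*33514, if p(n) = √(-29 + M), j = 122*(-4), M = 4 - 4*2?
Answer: -31562 + I*√33 ≈ -31562.0 + 5.7446*I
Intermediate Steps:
M = -4 (M = 4 - 8 = -4)
j = -488
p(n) = I*√33 (p(n) = √(-29 - 4) = √(-33) = I*√33)
(p(-83) + j*f(2)) - 1*33514 = (I*√33 - 488*(-4)) - 1*33514 = (I*√33 + 1952) - 33514 = (1952 + I*√33) - 33514 = -31562 + I*√33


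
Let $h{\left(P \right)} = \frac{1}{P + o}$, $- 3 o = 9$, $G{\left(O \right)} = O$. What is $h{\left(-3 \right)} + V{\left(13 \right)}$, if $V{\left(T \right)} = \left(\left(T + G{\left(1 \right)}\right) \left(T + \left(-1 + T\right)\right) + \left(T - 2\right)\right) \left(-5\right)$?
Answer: $- \frac{10831}{6} \approx -1805.2$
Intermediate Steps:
$o = -3$ ($o = \left(- \frac{1}{3}\right) 9 = -3$)
$h{\left(P \right)} = \frac{1}{-3 + P}$ ($h{\left(P \right)} = \frac{1}{P - 3} = \frac{1}{-3 + P}$)
$V{\left(T \right)} = 10 - 5 T - 5 \left(1 + T\right) \left(-1 + 2 T\right)$ ($V{\left(T \right)} = \left(\left(T + 1\right) \left(T + \left(-1 + T\right)\right) + \left(T - 2\right)\right) \left(-5\right) = \left(\left(1 + T\right) \left(-1 + 2 T\right) + \left(-2 + T\right)\right) \left(-5\right) = \left(-2 + T + \left(1 + T\right) \left(-1 + 2 T\right)\right) \left(-5\right) = 10 - 5 T - 5 \left(1 + T\right) \left(-1 + 2 T\right)$)
$h{\left(-3 \right)} + V{\left(13 \right)} = \frac{1}{-3 - 3} - \left(115 + 1690\right) = \frac{1}{-6} - 1805 = - \frac{1}{6} - 1805 = - \frac{10831}{6}$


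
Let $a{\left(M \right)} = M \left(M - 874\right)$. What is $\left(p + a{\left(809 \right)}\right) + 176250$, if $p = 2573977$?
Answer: $2697642$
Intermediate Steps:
$a{\left(M \right)} = M \left(-874 + M\right)$
$\left(p + a{\left(809 \right)}\right) + 176250 = \left(2573977 + 809 \left(-874 + 809\right)\right) + 176250 = \left(2573977 + 809 \left(-65\right)\right) + 176250 = \left(2573977 - 52585\right) + 176250 = 2521392 + 176250 = 2697642$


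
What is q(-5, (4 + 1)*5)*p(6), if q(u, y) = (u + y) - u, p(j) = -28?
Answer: -700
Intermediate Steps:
q(u, y) = y
q(-5, (4 + 1)*5)*p(6) = ((4 + 1)*5)*(-28) = (5*5)*(-28) = 25*(-28) = -700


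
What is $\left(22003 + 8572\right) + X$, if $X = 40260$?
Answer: $70835$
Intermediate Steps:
$\left(22003 + 8572\right) + X = \left(22003 + 8572\right) + 40260 = 30575 + 40260 = 70835$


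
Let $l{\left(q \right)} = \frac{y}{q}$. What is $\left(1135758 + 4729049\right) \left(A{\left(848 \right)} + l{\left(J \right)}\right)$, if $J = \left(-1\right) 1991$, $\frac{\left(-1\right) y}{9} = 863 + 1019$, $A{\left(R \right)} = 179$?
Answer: $\frac{2189490802889}{1991} \approx 1.0997 \cdot 10^{9}$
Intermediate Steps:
$y = -16938$ ($y = - 9 \left(863 + 1019\right) = \left(-9\right) 1882 = -16938$)
$J = -1991$
$l{\left(q \right)} = - \frac{16938}{q}$
$\left(1135758 + 4729049\right) \left(A{\left(848 \right)} + l{\left(J \right)}\right) = \left(1135758 + 4729049\right) \left(179 - \frac{16938}{-1991}\right) = 5864807 \left(179 - - \frac{16938}{1991}\right) = 5864807 \left(179 + \frac{16938}{1991}\right) = 5864807 \cdot \frac{373327}{1991} = \frac{2189490802889}{1991}$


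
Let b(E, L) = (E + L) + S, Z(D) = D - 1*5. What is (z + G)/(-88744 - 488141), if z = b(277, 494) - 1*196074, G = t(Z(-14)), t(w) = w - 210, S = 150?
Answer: 195382/576885 ≈ 0.33868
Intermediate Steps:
Z(D) = -5 + D (Z(D) = D - 5 = -5 + D)
b(E, L) = 150 + E + L (b(E, L) = (E + L) + 150 = 150 + E + L)
t(w) = -210 + w
G = -229 (G = -210 + (-5 - 14) = -210 - 19 = -229)
z = -195153 (z = (150 + 277 + 494) - 1*196074 = 921 - 196074 = -195153)
(z + G)/(-88744 - 488141) = (-195153 - 229)/(-88744 - 488141) = -195382/(-576885) = -195382*(-1/576885) = 195382/576885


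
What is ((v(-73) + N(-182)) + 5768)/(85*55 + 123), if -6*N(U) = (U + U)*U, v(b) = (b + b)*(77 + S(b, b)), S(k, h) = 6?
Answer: -26087/7197 ≈ -3.6247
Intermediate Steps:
v(b) = 166*b (v(b) = (b + b)*(77 + 6) = (2*b)*83 = 166*b)
N(U) = -U²/3 (N(U) = -(U + U)*U/6 = -2*U*U/6 = -U²/3)
((v(-73) + N(-182)) + 5768)/(85*55 + 123) = ((166*(-73) - ⅓*(-182)²) + 5768)/(85*55 + 123) = ((-12118 - ⅓*33124) + 5768)/(4675 + 123) = ((-12118 - 33124/3) + 5768)/4798 = (-69478/3 + 5768)*(1/4798) = -52174/3*1/4798 = -26087/7197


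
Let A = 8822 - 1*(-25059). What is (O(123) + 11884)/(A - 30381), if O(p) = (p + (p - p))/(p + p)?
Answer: 23769/7000 ≈ 3.3956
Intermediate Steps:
O(p) = ½ (O(p) = (p + 0)/((2*p)) = p*(1/(2*p)) = ½)
A = 33881 (A = 8822 + 25059 = 33881)
(O(123) + 11884)/(A - 30381) = (½ + 11884)/(33881 - 30381) = (23769/2)/3500 = (23769/2)*(1/3500) = 23769/7000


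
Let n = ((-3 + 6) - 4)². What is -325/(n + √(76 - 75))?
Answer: -325/2 ≈ -162.50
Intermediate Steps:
n = 1 (n = (3 - 4)² = (-1)² = 1)
-325/(n + √(76 - 75)) = -325/(1 + √(76 - 75)) = -325/(1 + √1) = -325/(1 + 1) = -325/2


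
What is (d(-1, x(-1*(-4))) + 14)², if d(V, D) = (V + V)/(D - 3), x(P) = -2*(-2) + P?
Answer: 4624/25 ≈ 184.96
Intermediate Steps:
x(P) = 4 + P
d(V, D) = 2*V/(-3 + D) (d(V, D) = (2*V)/(-3 + D) = 2*V/(-3 + D))
(d(-1, x(-1*(-4))) + 14)² = (2*(-1)/(-3 + (4 - 1*(-4))) + 14)² = (2*(-1)/(-3 + (4 + 4)) + 14)² = (2*(-1)/(-3 + 8) + 14)² = (2*(-1)/5 + 14)² = (2*(-1)*(⅕) + 14)² = (-⅖ + 14)² = (68/5)² = 4624/25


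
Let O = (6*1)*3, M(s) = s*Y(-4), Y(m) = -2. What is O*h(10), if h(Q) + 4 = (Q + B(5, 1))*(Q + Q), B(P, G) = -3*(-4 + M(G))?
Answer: 10008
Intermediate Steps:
M(s) = -2*s (M(s) = s*(-2) = -2*s)
O = 18 (O = 6*3 = 18)
B(P, G) = 12 + 6*G (B(P, G) = -3*(-4 - 2*G) = 12 + 6*G)
h(Q) = -4 + 2*Q*(18 + Q) (h(Q) = -4 + (Q + (12 + 6*1))*(Q + Q) = -4 + (Q + (12 + 6))*(2*Q) = -4 + (Q + 18)*(2*Q) = -4 + (18 + Q)*(2*Q) = -4 + 2*Q*(18 + Q))
O*h(10) = 18*(-4 + 2*10² + 36*10) = 18*(-4 + 2*100 + 360) = 18*(-4 + 200 + 360) = 18*556 = 10008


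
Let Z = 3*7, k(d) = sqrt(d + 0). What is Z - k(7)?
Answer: 21 - sqrt(7) ≈ 18.354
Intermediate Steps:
k(d) = sqrt(d)
Z = 21
Z - k(7) = 21 - sqrt(7)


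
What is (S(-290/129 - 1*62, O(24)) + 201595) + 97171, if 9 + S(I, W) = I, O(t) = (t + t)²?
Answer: 38531365/129 ≈ 2.9869e+5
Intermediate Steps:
O(t) = 4*t² (O(t) = (2*t)² = 4*t²)
S(I, W) = -9 + I
(S(-290/129 - 1*62, O(24)) + 201595) + 97171 = ((-9 + (-290/129 - 1*62)) + 201595) + 97171 = ((-9 + (-290*1/129 - 62)) + 201595) + 97171 = ((-9 + (-290/129 - 62)) + 201595) + 97171 = ((-9 - 8288/129) + 201595) + 97171 = (-9449/129 + 201595) + 97171 = 25996306/129 + 97171 = 38531365/129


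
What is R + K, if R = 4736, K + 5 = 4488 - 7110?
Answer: 2109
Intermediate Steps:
K = -2627 (K = -5 + (4488 - 7110) = -5 - 2622 = -2627)
R + K = 4736 - 2627 = 2109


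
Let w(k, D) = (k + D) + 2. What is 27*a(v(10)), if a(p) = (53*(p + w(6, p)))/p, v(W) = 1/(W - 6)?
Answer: 48654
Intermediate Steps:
w(k, D) = 2 + D + k (w(k, D) = (D + k) + 2 = 2 + D + k)
v(W) = 1/(-6 + W)
a(p) = (424 + 106*p)/p (a(p) = (53*(p + (2 + p + 6)))/p = (53*(p + (8 + p)))/p = (53*(8 + 2*p))/p = (424 + 106*p)/p)
27*a(v(10)) = 27*(106 + 424/(1/(-6 + 10))) = 27*(106 + 424/(1/4)) = 27*(106 + 424/(¼)) = 27*(106 + 424*4) = 27*(106 + 1696) = 27*1802 = 48654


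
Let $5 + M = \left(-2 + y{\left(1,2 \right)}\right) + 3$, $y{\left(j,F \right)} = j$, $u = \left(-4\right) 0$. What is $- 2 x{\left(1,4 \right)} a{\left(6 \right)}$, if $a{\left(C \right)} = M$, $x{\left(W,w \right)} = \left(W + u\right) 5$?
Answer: $30$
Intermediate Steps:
$u = 0$
$x{\left(W,w \right)} = 5 W$ ($x{\left(W,w \right)} = \left(W + 0\right) 5 = W 5 = 5 W$)
$M = -3$ ($M = -5 + \left(\left(-2 + 1\right) + 3\right) = -5 + \left(-1 + 3\right) = -5 + 2 = -3$)
$a{\left(C \right)} = -3$
$- 2 x{\left(1,4 \right)} a{\left(6 \right)} = - 2 \cdot 5 \cdot 1 \left(-3\right) = \left(-2\right) 5 \left(-3\right) = \left(-10\right) \left(-3\right) = 30$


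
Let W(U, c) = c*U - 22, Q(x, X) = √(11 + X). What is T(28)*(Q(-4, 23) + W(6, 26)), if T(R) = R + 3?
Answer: 4154 + 31*√34 ≈ 4334.8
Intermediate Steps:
T(R) = 3 + R
W(U, c) = -22 + U*c (W(U, c) = U*c - 22 = -22 + U*c)
T(28)*(Q(-4, 23) + W(6, 26)) = (3 + 28)*(√(11 + 23) + (-22 + 6*26)) = 31*(√34 + (-22 + 156)) = 31*(√34 + 134) = 31*(134 + √34) = 4154 + 31*√34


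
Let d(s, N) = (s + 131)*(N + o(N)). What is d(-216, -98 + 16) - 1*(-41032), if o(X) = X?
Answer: 54972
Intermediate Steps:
d(s, N) = 2*N*(131 + s) (d(s, N) = (s + 131)*(N + N) = (131 + s)*(2*N) = 2*N*(131 + s))
d(-216, -98 + 16) - 1*(-41032) = 2*(-98 + 16)*(131 - 216) - 1*(-41032) = 2*(-82)*(-85) + 41032 = 13940 + 41032 = 54972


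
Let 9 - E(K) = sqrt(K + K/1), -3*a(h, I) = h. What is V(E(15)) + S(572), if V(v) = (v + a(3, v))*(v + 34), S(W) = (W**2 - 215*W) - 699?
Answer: 203879 - 51*sqrt(30) ≈ 2.0360e+5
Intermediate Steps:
a(h, I) = -h/3
E(K) = 9 - sqrt(2)*sqrt(K) (E(K) = 9 - sqrt(K + K/1) = 9 - sqrt(K + K*1) = 9 - sqrt(K + K) = 9 - sqrt(2*K) = 9 - sqrt(2)*sqrt(K))
S(W) = -699 + W**2 - 215*W
V(v) = (-1 + v)*(34 + v) (V(v) = (v - 1/3*3)*(v + 34) = (v - 1)*(34 + v) = (-1 + v)*(34 + v))
V(E(15)) + S(572) = (-34 + (9 - sqrt(2)*sqrt(15))**2 + 33*(9 - sqrt(2)*sqrt(15))) + (-699 + 572**2 - 215*572) = (-34 + (9 - sqrt(30))**2 + 33*(9 - sqrt(30))) + (-699 + 327184 - 122980) = (-34 + (9 - sqrt(30))**2 + (297 - 33*sqrt(30))) + 203505 = (263 + (9 - sqrt(30))**2 - 33*sqrt(30)) + 203505 = 203768 + (9 - sqrt(30))**2 - 33*sqrt(30)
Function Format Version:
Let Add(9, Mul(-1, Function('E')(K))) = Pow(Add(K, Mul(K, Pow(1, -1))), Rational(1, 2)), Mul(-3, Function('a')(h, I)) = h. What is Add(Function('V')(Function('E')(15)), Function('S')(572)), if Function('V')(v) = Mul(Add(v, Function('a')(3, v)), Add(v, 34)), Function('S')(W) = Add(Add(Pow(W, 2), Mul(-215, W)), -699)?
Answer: Add(203879, Mul(-51, Pow(30, Rational(1, 2)))) ≈ 2.0360e+5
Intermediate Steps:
Function('a')(h, I) = Mul(Rational(-1, 3), h)
Function('E')(K) = Add(9, Mul(-1, Pow(2, Rational(1, 2)), Pow(K, Rational(1, 2)))) (Function('E')(K) = Add(9, Mul(-1, Pow(Add(K, Mul(K, Pow(1, -1))), Rational(1, 2)))) = Add(9, Mul(-1, Pow(Add(K, Mul(K, 1)), Rational(1, 2)))) = Add(9, Mul(-1, Pow(Add(K, K), Rational(1, 2)))) = Add(9, Mul(-1, Pow(Mul(2, K), Rational(1, 2)))) = Add(9, Mul(-1, Mul(Pow(2, Rational(1, 2)), Pow(K, Rational(1, 2))))) = Add(9, Mul(-1, Pow(2, Rational(1, 2)), Pow(K, Rational(1, 2)))))
Function('S')(W) = Add(-699, Pow(W, 2), Mul(-215, W))
Function('V')(v) = Mul(Add(-1, v), Add(34, v)) (Function('V')(v) = Mul(Add(v, Mul(Rational(-1, 3), 3)), Add(v, 34)) = Mul(Add(v, -1), Add(34, v)) = Mul(Add(-1, v), Add(34, v)))
Add(Function('V')(Function('E')(15)), Function('S')(572)) = Add(Add(-34, Pow(Add(9, Mul(-1, Pow(2, Rational(1, 2)), Pow(15, Rational(1, 2)))), 2), Mul(33, Add(9, Mul(-1, Pow(2, Rational(1, 2)), Pow(15, Rational(1, 2)))))), Add(-699, Pow(572, 2), Mul(-215, 572))) = Add(Add(-34, Pow(Add(9, Mul(-1, Pow(30, Rational(1, 2)))), 2), Mul(33, Add(9, Mul(-1, Pow(30, Rational(1, 2)))))), Add(-699, 327184, -122980)) = Add(Add(-34, Pow(Add(9, Mul(-1, Pow(30, Rational(1, 2)))), 2), Add(297, Mul(-33, Pow(30, Rational(1, 2))))), 203505) = Add(Add(263, Pow(Add(9, Mul(-1, Pow(30, Rational(1, 2)))), 2), Mul(-33, Pow(30, Rational(1, 2)))), 203505) = Add(203768, Pow(Add(9, Mul(-1, Pow(30, Rational(1, 2)))), 2), Mul(-33, Pow(30, Rational(1, 2))))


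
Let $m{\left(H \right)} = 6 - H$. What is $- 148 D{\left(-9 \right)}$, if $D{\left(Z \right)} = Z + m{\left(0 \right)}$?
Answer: $444$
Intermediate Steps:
$D{\left(Z \right)} = 6 + Z$ ($D{\left(Z \right)} = Z + \left(6 - 0\right) = Z + \left(6 + 0\right) = Z + 6 = 6 + Z$)
$- 148 D{\left(-9 \right)} = - 148 \left(6 - 9\right) = \left(-148\right) \left(-3\right) = 444$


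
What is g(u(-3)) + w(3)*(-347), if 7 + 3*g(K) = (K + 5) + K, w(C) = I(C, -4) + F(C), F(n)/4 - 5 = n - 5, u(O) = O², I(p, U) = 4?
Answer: -16640/3 ≈ -5546.7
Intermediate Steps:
F(n) = 4*n (F(n) = 20 + 4*(n - 5) = 20 + 4*(-5 + n) = 20 + (-20 + 4*n) = 4*n)
w(C) = 4 + 4*C
g(K) = -⅔ + 2*K/3 (g(K) = -7/3 + ((K + 5) + K)/3 = -7/3 + ((5 + K) + K)/3 = -7/3 + (5 + 2*K)/3 = -7/3 + (5/3 + 2*K/3) = -⅔ + 2*K/3)
g(u(-3)) + w(3)*(-347) = (-⅔ + (⅔)*(-3)²) + (4 + 4*3)*(-347) = (-⅔ + (⅔)*9) + (4 + 12)*(-347) = (-⅔ + 6) + 16*(-347) = 16/3 - 5552 = -16640/3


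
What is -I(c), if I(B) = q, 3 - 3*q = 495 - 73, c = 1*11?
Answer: 419/3 ≈ 139.67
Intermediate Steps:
c = 11
q = -419/3 (q = 1 - (495 - 73)/3 = 1 - ⅓*422 = 1 - 422/3 = -419/3 ≈ -139.67)
I(B) = -419/3
-I(c) = -1*(-419/3) = 419/3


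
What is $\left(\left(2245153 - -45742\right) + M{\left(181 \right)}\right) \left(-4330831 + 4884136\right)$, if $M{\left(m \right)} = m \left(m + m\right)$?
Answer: $1303817308185$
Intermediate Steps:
$M{\left(m \right)} = 2 m^{2}$ ($M{\left(m \right)} = m 2 m = 2 m^{2}$)
$\left(\left(2245153 - -45742\right) + M{\left(181 \right)}\right) \left(-4330831 + 4884136\right) = \left(\left(2245153 - -45742\right) + 2 \cdot 181^{2}\right) \left(-4330831 + 4884136\right) = \left(\left(2245153 + 45742\right) + 2 \cdot 32761\right) 553305 = \left(2290895 + 65522\right) 553305 = 2356417 \cdot 553305 = 1303817308185$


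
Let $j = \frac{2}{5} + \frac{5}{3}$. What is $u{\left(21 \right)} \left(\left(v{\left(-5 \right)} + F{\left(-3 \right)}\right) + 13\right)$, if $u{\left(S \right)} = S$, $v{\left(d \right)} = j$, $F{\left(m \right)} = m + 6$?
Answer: $\frac{1897}{5} \approx 379.4$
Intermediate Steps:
$F{\left(m \right)} = 6 + m$
$j = \frac{31}{15}$ ($j = 2 \cdot \frac{1}{5} + 5 \cdot \frac{1}{3} = \frac{2}{5} + \frac{5}{3} = \frac{31}{15} \approx 2.0667$)
$v{\left(d \right)} = \frac{31}{15}$
$u{\left(21 \right)} \left(\left(v{\left(-5 \right)} + F{\left(-3 \right)}\right) + 13\right) = 21 \left(\left(\frac{31}{15} + \left(6 - 3\right)\right) + 13\right) = 21 \left(\left(\frac{31}{15} + 3\right) + 13\right) = 21 \left(\frac{76}{15} + 13\right) = 21 \cdot \frac{271}{15} = \frac{1897}{5}$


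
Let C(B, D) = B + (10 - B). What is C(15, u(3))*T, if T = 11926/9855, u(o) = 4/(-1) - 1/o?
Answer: 23852/1971 ≈ 12.101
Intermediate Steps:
u(o) = -4 - 1/o (u(o) = 4*(-1) - 1/o = -4 - 1/o)
C(B, D) = 10
T = 11926/9855 (T = 11926*(1/9855) = 11926/9855 ≈ 1.2101)
C(15, u(3))*T = 10*(11926/9855) = 23852/1971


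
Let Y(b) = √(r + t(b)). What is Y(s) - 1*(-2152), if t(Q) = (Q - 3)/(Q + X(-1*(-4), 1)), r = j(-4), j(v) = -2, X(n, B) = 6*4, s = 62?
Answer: 2152 + I*√9718/86 ≈ 2152.0 + 1.1463*I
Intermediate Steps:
X(n, B) = 24
r = -2
t(Q) = (-3 + Q)/(24 + Q) (t(Q) = (Q - 3)/(Q + 24) = (-3 + Q)/(24 + Q))
Y(b) = √(-2 + (-3 + b)/(24 + b))
Y(s) - 1*(-2152) = √((-51 - 1*62)/(24 + 62)) - 1*(-2152) = √((-51 - 62)/86) + 2152 = √((1/86)*(-113)) + 2152 = √(-113/86) + 2152 = I*√9718/86 + 2152 = 2152 + I*√9718/86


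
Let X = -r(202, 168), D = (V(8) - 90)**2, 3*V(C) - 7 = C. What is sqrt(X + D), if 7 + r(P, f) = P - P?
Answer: 8*sqrt(113) ≈ 85.041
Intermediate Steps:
V(C) = 7/3 + C/3
r(P, f) = -7 (r(P, f) = -7 + (P - P) = -7 + 0 = -7)
D = 7225 (D = ((7/3 + (1/3)*8) - 90)**2 = ((7/3 + 8/3) - 90)**2 = (5 - 90)**2 = (-85)**2 = 7225)
X = 7 (X = -1*(-7) = 7)
sqrt(X + D) = sqrt(7 + 7225) = sqrt(7232) = 8*sqrt(113)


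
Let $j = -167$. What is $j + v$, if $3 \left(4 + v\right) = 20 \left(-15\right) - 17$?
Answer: $- \frac{830}{3} \approx -276.67$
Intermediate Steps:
$v = - \frac{329}{3}$ ($v = -4 + \frac{20 \left(-15\right) - 17}{3} = -4 + \frac{-300 - 17}{3} = -4 + \frac{1}{3} \left(-317\right) = -4 - \frac{317}{3} = - \frac{329}{3} \approx -109.67$)
$j + v = -167 - \frac{329}{3} = - \frac{830}{3}$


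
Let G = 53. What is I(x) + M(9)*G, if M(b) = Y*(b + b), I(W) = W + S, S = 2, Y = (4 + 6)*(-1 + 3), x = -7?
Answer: 19075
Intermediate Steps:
Y = 20 (Y = 10*2 = 20)
I(W) = 2 + W (I(W) = W + 2 = 2 + W)
M(b) = 40*b (M(b) = 20*(b + b) = 20*(2*b) = 40*b)
I(x) + M(9)*G = (2 - 7) + (40*9)*53 = -5 + 360*53 = -5 + 19080 = 19075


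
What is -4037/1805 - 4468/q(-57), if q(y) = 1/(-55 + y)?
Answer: 903246843/1805 ≈ 5.0041e+5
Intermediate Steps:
-4037/1805 - 4468/q(-57) = -4037/1805 - 4468/(1/(-55 - 57)) = -4037*1/1805 - 4468/(1/(-112)) = -4037/1805 - 4468/(-1/112) = -4037/1805 - 4468*(-112) = -4037/1805 + 500416 = 903246843/1805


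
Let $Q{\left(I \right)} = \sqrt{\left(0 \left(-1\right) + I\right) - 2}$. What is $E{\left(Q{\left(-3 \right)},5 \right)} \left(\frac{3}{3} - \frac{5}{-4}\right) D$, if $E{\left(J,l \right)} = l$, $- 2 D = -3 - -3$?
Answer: $0$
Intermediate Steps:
$D = 0$ ($D = - \frac{-3 - -3}{2} = - \frac{-3 + 3}{2} = \left(- \frac{1}{2}\right) 0 = 0$)
$Q{\left(I \right)} = \sqrt{-2 + I}$ ($Q{\left(I \right)} = \sqrt{\left(0 + I\right) - 2} = \sqrt{I - 2} = \sqrt{-2 + I}$)
$E{\left(Q{\left(-3 \right)},5 \right)} \left(\frac{3}{3} - \frac{5}{-4}\right) D = 5 \left(\frac{3}{3} - \frac{5}{-4}\right) 0 = 5 \left(3 \cdot \frac{1}{3} - - \frac{5}{4}\right) 0 = 5 \left(1 + \frac{5}{4}\right) 0 = 5 \cdot \frac{9}{4} \cdot 0 = \frac{45}{4} \cdot 0 = 0$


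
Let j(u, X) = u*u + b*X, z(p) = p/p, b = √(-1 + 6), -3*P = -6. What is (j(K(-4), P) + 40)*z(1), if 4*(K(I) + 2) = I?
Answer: 49 + 2*√5 ≈ 53.472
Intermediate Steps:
K(I) = -2 + I/4
P = 2 (P = -⅓*(-6) = 2)
b = √5 ≈ 2.2361
z(p) = 1
j(u, X) = u² + X*√5 (j(u, X) = u*u + √5*X = u² + X*√5)
(j(K(-4), P) + 40)*z(1) = (((-2 + (¼)*(-4))² + 2*√5) + 40)*1 = (((-2 - 1)² + 2*√5) + 40)*1 = (((-3)² + 2*√5) + 40)*1 = ((9 + 2*√5) + 40)*1 = (49 + 2*√5)*1 = 49 + 2*√5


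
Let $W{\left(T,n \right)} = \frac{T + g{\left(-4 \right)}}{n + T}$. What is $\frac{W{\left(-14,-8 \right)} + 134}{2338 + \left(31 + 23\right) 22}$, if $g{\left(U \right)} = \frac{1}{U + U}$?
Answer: $\frac{23697}{620576} \approx 0.038185$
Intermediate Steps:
$g{\left(U \right)} = \frac{1}{2 U}$
$W{\left(T,n \right)} = \frac{- \frac{1}{8} + T}{T + n}$ ($W{\left(T,n \right)} = \frac{T + \frac{1}{2 \left(-4\right)}}{n + T} = \frac{T + \frac{1}{2} \left(- \frac{1}{4}\right)}{T + n} = \frac{T - \frac{1}{8}}{T + n} = \frac{- \frac{1}{8} + T}{T + n}$)
$\frac{W{\left(-14,-8 \right)} + 134}{2338 + \left(31 + 23\right) 22} = \frac{\frac{- \frac{1}{8} - 14}{-14 - 8} + 134}{2338 + \left(31 + 23\right) 22} = \frac{\frac{1}{-22} \left(- \frac{113}{8}\right) + 134}{2338 + 54 \cdot 22} = \frac{\left(- \frac{1}{22}\right) \left(- \frac{113}{8}\right) + 134}{2338 + 1188} = \frac{\frac{113}{176} + 134}{3526} = \frac{23697}{176} \cdot \frac{1}{3526} = \frac{23697}{620576}$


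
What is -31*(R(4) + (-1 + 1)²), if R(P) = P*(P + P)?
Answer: -992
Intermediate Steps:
R(P) = 2*P² (R(P) = P*(2*P) = 2*P²)
-31*(R(4) + (-1 + 1)²) = -31*(2*4² + (-1 + 1)²) = -31*(2*16 + 0²) = -31*(32 + 0) = -31*32 = -1*992 = -992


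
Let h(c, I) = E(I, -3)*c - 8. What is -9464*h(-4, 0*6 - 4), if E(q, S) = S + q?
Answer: -189280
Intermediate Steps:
h(c, I) = -8 + c*(-3 + I) (h(c, I) = (-3 + I)*c - 8 = c*(-3 + I) - 8 = -8 + c*(-3 + I))
-9464*h(-4, 0*6 - 4) = -9464*(-8 - 4*(-3 + (0*6 - 4))) = -9464*(-8 - 4*(-3 + (0 - 4))) = -9464*(-8 - 4*(-3 - 4)) = -9464*(-8 - 4*(-7)) = -9464*(-8 + 28) = -9464*20 = -189280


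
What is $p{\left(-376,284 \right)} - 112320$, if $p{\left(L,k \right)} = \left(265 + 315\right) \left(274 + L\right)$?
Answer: $-171480$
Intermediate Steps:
$p{\left(L,k \right)} = 158920 + 580 L$ ($p{\left(L,k \right)} = 580 \left(274 + L\right) = 158920 + 580 L$)
$p{\left(-376,284 \right)} - 112320 = \left(158920 + 580 \left(-376\right)\right) - 112320 = \left(158920 - 218080\right) - 112320 = -59160 - 112320 = -171480$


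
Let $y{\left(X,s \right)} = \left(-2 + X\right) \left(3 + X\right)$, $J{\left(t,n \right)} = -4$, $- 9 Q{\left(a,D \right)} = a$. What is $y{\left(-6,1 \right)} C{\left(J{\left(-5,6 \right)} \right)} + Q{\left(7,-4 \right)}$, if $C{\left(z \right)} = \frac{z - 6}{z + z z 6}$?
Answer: $- \frac{701}{207} \approx -3.3865$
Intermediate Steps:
$Q{\left(a,D \right)} = - \frac{a}{9}$
$C{\left(z \right)} = \frac{-6 + z}{z + 6 z^{2}}$ ($C{\left(z \right)} = \frac{-6 + z}{z + z^{2} \cdot 6} = \frac{-6 + z}{z + 6 z^{2}}$)
$y{\left(-6,1 \right)} C{\left(J{\left(-5,6 \right)} \right)} + Q{\left(7,-4 \right)} = \left(-6 - 6 + \left(-6\right)^{2}\right) \frac{-6 - 4}{\left(-4\right) \left(1 + 6 \left(-4\right)\right)} - \frac{7}{9} = \left(-6 - 6 + 36\right) \left(\left(- \frac{1}{4}\right) \frac{1}{1 - 24} \left(-10\right)\right) - \frac{7}{9} = 24 \left(\left(- \frac{1}{4}\right) \frac{1}{-23} \left(-10\right)\right) - \frac{7}{9} = 24 \left(\left(- \frac{1}{4}\right) \left(- \frac{1}{23}\right) \left(-10\right)\right) - \frac{7}{9} = 24 \left(- \frac{5}{46}\right) - \frac{7}{9} = - \frac{60}{23} - \frac{7}{9} = - \frac{701}{207}$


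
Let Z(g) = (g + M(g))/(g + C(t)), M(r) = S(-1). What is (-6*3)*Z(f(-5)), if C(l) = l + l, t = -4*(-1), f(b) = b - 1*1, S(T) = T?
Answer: 63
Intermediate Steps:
f(b) = -1 + b (f(b) = b - 1 = -1 + b)
t = 4
M(r) = -1
C(l) = 2*l
Z(g) = (-1 + g)/(8 + g) (Z(g) = (g - 1)/(g + 2*4) = (-1 + g)/(g + 8) = (-1 + g)/(8 + g))
(-6*3)*Z(f(-5)) = (-6*3)*((-1 + (-1 - 5))/(8 + (-1 - 5))) = -18*(-1 - 6)/(8 - 6) = -18*(-7)/2 = -9*(-7) = -18*(-7/2) = 63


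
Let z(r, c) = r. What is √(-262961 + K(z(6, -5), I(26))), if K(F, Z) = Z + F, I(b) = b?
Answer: I*√262929 ≈ 512.77*I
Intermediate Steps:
K(F, Z) = F + Z
√(-262961 + K(z(6, -5), I(26))) = √(-262961 + (6 + 26)) = √(-262961 + 32) = √(-262929) = I*√262929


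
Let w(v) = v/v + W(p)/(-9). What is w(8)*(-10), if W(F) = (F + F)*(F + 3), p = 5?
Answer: 710/9 ≈ 78.889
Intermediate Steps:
W(F) = 2*F*(3 + F) (W(F) = (2*F)*(3 + F) = 2*F*(3 + F))
w(v) = -71/9 (w(v) = v/v + (2*5*(3 + 5))/(-9) = 1 + (2*5*8)*(-⅑) = 1 + 80*(-⅑) = 1 - 80/9 = -71/9)
w(8)*(-10) = -71/9*(-10) = 710/9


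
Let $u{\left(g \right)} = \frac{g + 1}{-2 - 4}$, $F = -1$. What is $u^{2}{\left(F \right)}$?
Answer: $0$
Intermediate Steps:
$u{\left(g \right)} = - \frac{1}{6} - \frac{g}{6}$ ($u{\left(g \right)} = \frac{1 + g}{-6} = \left(1 + g\right) \left(- \frac{1}{6}\right) = - \frac{1}{6} - \frac{g}{6}$)
$u^{2}{\left(F \right)} = \left(- \frac{1}{6} - - \frac{1}{6}\right)^{2} = \left(- \frac{1}{6} + \frac{1}{6}\right)^{2} = 0^{2} = 0$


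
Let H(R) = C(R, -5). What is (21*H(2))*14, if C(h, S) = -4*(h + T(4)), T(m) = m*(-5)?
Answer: 21168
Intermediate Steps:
T(m) = -5*m
C(h, S) = 80 - 4*h (C(h, S) = -4*(h - 5*4) = -4*(h - 20) = -4*(-20 + h) = 80 - 4*h)
H(R) = 80 - 4*R
(21*H(2))*14 = (21*(80 - 4*2))*14 = (21*(80 - 8))*14 = (21*72)*14 = 1512*14 = 21168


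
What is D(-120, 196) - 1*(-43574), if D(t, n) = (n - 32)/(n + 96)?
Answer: 3180943/73 ≈ 43575.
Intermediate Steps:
D(t, n) = (-32 + n)/(96 + n)
D(-120, 196) - 1*(-43574) = (-32 + 196)/(96 + 196) - 1*(-43574) = 164/292 + 43574 = (1/292)*164 + 43574 = 41/73 + 43574 = 3180943/73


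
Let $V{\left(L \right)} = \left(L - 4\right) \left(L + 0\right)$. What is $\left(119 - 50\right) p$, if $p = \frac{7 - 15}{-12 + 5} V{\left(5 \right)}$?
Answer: $\frac{2760}{7} \approx 394.29$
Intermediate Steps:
$V{\left(L \right)} = L \left(-4 + L\right)$ ($V{\left(L \right)} = \left(-4 + L\right) L = L \left(-4 + L\right)$)
$p = \frac{40}{7}$ ($p = \frac{7 - 15}{-12 + 5} \cdot 5 \left(-4 + 5\right) = - \frac{8}{-7} \cdot 5 \cdot 1 = \left(-8\right) \left(- \frac{1}{7}\right) 5 = \frac{8}{7} \cdot 5 = \frac{40}{7} \approx 5.7143$)
$\left(119 - 50\right) p = \left(119 - 50\right) \frac{40}{7} = 69 \cdot \frac{40}{7} = \frac{2760}{7}$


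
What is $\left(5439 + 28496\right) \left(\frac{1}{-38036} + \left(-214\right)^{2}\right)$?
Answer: $\frac{59111262987425}{38036} \approx 1.5541 \cdot 10^{9}$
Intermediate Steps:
$\left(5439 + 28496\right) \left(\frac{1}{-38036} + \left(-214\right)^{2}\right) = 33935 \left(- \frac{1}{38036} + 45796\right) = 33935 \cdot \frac{1741896655}{38036} = \frac{59111262987425}{38036}$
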